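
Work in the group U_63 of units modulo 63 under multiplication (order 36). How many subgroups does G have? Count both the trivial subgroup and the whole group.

|G| = 36, so by Lagrange every subgroup order divides 36. Divisors: 1, 2, 3, 4, 6, 9, 12, 18, 36.
Subgroups by order — order 1: 1; order 2: 3; order 3: 4; order 4: 1; order 6: 12; order 9: 1; order 12: 4; order 18: 3; order 36: 1.
Total: 1 + 3 + 4 + 1 + 12 + 1 + 4 + 3 + 1 = 30.

30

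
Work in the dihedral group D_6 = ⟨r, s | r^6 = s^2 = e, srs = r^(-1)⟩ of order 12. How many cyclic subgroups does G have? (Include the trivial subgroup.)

Group the elements of G by the cyclic subgroup they generate; each cyclic subgroup of order d accounts for φ(d) elements.
Cyclic subgroups by order — order 1: 1; order 2: 7; order 3: 1; order 6: 1.
Total: 10.

10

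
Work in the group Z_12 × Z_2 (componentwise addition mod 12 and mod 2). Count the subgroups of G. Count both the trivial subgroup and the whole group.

|G| = 24, so by Lagrange every subgroup order divides 24. Divisors: 1, 2, 3, 4, 6, 8, 12, 24.
Subgroups by order — order 1: 1; order 2: 3; order 3: 1; order 4: 3; order 6: 3; order 8: 1; order 12: 3; order 24: 1.
Total: 1 + 3 + 1 + 3 + 3 + 1 + 3 + 1 = 16.

16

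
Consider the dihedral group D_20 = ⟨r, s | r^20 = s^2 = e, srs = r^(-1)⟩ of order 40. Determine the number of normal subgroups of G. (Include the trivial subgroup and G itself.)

G has 48 subgroups. Checking conjugation-invariance by order — order 1: 1/1 normal; order 2: 1/21 normal; order 4: 1/11 normal; order 5: 1/1 normal; order 8: 0/5 normal; order 10: 1/5 normal; order 20: 3/3 normal; order 40: 1/1 normal.
Total normal subgroups: 9.

9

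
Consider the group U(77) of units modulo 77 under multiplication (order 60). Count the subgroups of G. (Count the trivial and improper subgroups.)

20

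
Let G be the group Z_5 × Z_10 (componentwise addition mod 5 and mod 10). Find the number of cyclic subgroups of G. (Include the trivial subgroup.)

14

A cyclic subgroup of order d is generated by each of its φ(d) elements of order d, so the cyclic subgroups of order d number (#elements of order d)/φ(d).
Cyclic subgroups by order — order 1: 1; order 2: 1; order 5: 6; order 10: 6.
Total: 14.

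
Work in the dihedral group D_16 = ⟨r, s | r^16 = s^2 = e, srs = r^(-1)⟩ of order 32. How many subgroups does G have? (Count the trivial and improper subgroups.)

|G| = 32, so by Lagrange every subgroup order divides 32. Divisors: 1, 2, 4, 8, 16, 32.
Subgroups by order — order 1: 1; order 2: 17; order 4: 9; order 8: 5; order 16: 3; order 32: 1.
Total: 1 + 17 + 9 + 5 + 3 + 1 = 36.

36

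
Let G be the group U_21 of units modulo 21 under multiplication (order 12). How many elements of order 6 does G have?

6

The elements of order 6 are: 2, 5, 10, 11, 17, 19.
That's 6.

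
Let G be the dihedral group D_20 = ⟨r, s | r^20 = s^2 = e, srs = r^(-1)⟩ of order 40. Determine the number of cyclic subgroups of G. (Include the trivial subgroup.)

26

Group the elements of G by the cyclic subgroup they generate; each cyclic subgroup of order d accounts for φ(d) elements.
Cyclic subgroups by order — order 1: 1; order 2: 21; order 4: 1; order 5: 1; order 10: 1; order 20: 1.
Total: 26.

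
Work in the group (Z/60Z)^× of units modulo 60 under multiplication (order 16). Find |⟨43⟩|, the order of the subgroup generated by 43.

4

Compute successive powers of 43 mod 60: 43, 49, 7, 1; 43^4 ≡ 1 (mod 60).
So |⟨43⟩| = 4.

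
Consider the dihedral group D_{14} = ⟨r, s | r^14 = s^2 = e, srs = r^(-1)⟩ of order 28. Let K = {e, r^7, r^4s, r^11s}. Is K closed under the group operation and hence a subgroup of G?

Yes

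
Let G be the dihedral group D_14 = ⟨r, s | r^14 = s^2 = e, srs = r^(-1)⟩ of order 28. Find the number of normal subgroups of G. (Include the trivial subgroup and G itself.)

7

G has 28 subgroups. Checking conjugation-invariance by order — order 1: 1/1 normal; order 2: 1/15 normal; order 4: 0/7 normal; order 7: 1/1 normal; order 14: 3/3 normal; order 28: 1/1 normal.
Total normal subgroups: 7.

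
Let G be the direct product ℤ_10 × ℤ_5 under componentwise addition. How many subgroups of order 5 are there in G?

|G| = 50 and 5 | 50, so subgroups of order 5 are possible by Lagrange.
The subgroups of order 5 are: {(0,0), (0,1), (0,2), (0,3), (0,4)}; {(0,0), (2,0), (4,0), (6,0), (8,0)}; {(0,0), (2,1), (4,2), (6,3), (8,4)}; {(0,0), (2,2), (4,4), (6,1), (8,3)}; … (6 in all).
So G has 6 subgroups of order 5.

6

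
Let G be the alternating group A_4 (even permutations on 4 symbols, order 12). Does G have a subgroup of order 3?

Yes

3 | 12. A subgroup of order 3 is {e, (1 2 3), (1 3 2)}.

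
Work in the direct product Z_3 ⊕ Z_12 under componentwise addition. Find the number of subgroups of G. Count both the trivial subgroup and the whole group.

|G| = 36, so by Lagrange every subgroup order divides 36. Divisors: 1, 2, 3, 4, 6, 9, 12, 18, 36.
Subgroups by order — order 1: 1; order 2: 1; order 3: 4; order 4: 1; order 6: 4; order 9: 1; order 12: 4; order 18: 1; order 36: 1.
Total: 1 + 1 + 4 + 1 + 4 + 1 + 4 + 1 + 1 = 18.

18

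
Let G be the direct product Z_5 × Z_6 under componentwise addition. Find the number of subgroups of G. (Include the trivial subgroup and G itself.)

8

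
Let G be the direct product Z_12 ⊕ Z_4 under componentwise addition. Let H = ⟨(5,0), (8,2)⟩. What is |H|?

|⟨(5,0)⟩| = 12 and |⟨(8,2)⟩| = 6, so |H| is a multiple of lcm(12, 6) = 12 and divides |G| = 48.
Closing under the operation: H = {(0,0), (0,2), (1,0), (1,2), (2,0), (2,2), (3,0), (3,2), (4,0), (4,2), (5,0), (5,2), (6,0), (6,2), (7,0), (7,2), (8,0), (8,2), (9,0), (9,2), (10,0), (10,2), (11,0), (11,2)}, so |H| = 24.

24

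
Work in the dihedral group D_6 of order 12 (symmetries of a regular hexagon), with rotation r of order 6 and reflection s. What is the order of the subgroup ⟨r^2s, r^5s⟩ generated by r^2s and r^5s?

|⟨r^2s⟩| = 2 and |⟨r^5s⟩| = 2, so |H| is a multiple of lcm(2, 2) = 2 and divides |G| = 12.
Closing under the operation: H = {e, r^3, r^2s, r^5s}, so |H| = 4.

4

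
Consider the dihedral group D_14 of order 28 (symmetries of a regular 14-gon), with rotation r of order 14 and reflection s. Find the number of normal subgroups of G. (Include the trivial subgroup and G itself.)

G has 28 subgroups. Checking conjugation-invariance by order — order 1: 1/1 normal; order 2: 1/15 normal; order 4: 0/7 normal; order 7: 1/1 normal; order 14: 3/3 normal; order 28: 1/1 normal.
Total normal subgroups: 7.

7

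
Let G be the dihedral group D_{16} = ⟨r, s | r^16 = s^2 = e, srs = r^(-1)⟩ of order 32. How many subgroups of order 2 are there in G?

|G| = 32 and 2 | 32, so subgroups of order 2 are possible by Lagrange.
The subgroups of order 2 are: {e, r^10s}; {e, r^11s}; {e, r^12s}; {e, r^13s}; … (17 in all).
So G has 17 subgroups of order 2.

17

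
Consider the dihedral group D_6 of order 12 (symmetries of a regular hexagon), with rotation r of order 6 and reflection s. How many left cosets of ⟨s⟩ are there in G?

6

|⟨s⟩| = 2 and |G| = 12.
By Lagrange, [G : H] = |G|/|H| = 12/2 = 6.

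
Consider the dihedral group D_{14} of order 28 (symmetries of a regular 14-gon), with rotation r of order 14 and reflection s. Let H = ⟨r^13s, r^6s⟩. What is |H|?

4

|⟨r^13s⟩| = 2 and |⟨r^6s⟩| = 2, so |H| is a multiple of lcm(2, 2) = 2 and divides |G| = 28.
Closing under the operation: H = {e, r^7, r^6s, r^13s}, so |H| = 4.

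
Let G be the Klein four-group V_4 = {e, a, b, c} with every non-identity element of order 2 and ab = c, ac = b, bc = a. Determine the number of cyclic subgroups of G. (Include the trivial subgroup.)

Group the elements of G by the cyclic subgroup they generate; each cyclic subgroup of order d accounts for φ(d) elements.
Cyclic subgroups by order — order 1: 1; order 2: 3.
Total: 4.

4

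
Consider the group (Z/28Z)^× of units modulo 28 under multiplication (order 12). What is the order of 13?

2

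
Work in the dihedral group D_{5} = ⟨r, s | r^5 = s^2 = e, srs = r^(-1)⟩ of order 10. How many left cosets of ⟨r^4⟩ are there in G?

2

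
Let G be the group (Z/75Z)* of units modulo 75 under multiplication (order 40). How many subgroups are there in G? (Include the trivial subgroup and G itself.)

16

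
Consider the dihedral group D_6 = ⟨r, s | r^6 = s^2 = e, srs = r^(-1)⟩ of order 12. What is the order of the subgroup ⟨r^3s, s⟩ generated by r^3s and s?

|⟨r^3s⟩| = 2 and |⟨s⟩| = 2, so |H| is a multiple of lcm(2, 2) = 2 and divides |G| = 12.
Closing under the operation: H = {e, r^3, s, r^3s}, so |H| = 4.

4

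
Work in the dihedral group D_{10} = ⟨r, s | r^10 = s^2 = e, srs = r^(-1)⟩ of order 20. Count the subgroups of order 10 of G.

3

|G| = 20 and 10 | 20, so subgroups of order 10 are possible by Lagrange.
The subgroups of order 10 are: {e, r, r^2, r^3, r^4, r^5, r^6, r^7, r^8, r^9}; {e, r^2, r^4, r^6, r^8, s, r^2s, r^4s, r^6s, r^8s}; {e, r^2, r^4, r^6, r^8, rs, r^3s, r^5s, r^7s, r^9s}.
So G has 3 subgroups of order 10.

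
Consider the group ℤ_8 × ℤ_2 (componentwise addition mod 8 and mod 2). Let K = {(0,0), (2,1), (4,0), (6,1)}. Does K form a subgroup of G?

|K| = 4 divides |G| = 16, consistent with Lagrange.
K contains the identity, every element's inverse is in K, and K is closed under +: it is a subgroup.
In fact K = ⟨(6,1)⟩.

Yes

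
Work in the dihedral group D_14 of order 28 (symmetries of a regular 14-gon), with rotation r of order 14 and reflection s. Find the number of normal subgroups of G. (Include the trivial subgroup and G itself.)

7

G has 28 subgroups. Checking conjugation-invariance by order — order 1: 1/1 normal; order 2: 1/15 normal; order 4: 0/7 normal; order 7: 1/1 normal; order 14: 3/3 normal; order 28: 1/1 normal.
Total normal subgroups: 7.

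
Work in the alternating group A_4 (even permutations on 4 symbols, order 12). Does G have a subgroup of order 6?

6 | 12, so Lagrange does not rule it out; but checking all subgroups of G, none has order 6.
(A_4 is the standard example that the converse of Lagrange fails.)

No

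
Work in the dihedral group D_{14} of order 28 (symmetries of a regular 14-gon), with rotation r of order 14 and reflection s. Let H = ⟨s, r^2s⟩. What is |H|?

14

|⟨s⟩| = 2 and |⟨r^2s⟩| = 2, so |H| is a multiple of lcm(2, 2) = 2 and divides |G| = 28.
Closing under the operation: H = {e, r^2, r^4, r^6, r^8, r^10, r^12, s, r^2s, r^4s, r^6s, r^8s, r^10s, r^12s}, so |H| = 14.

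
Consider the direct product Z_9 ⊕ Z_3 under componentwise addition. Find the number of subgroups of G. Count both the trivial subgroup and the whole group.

10

|G| = 27, so by Lagrange every subgroup order divides 27. Divisors: 1, 3, 9, 27.
Subgroups by order — order 1: 1; order 3: 4; order 9: 4; order 27: 1.
Total: 1 + 4 + 4 + 1 = 10.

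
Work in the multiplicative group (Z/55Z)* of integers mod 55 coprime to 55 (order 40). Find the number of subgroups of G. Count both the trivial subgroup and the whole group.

16

|G| = 40, so by Lagrange every subgroup order divides 40. Divisors: 1, 2, 4, 5, 8, 10, 20, 40.
Subgroups by order — order 1: 1; order 2: 3; order 4: 3; order 5: 1; order 8: 1; order 10: 3; order 20: 3; order 40: 1.
Total: 1 + 3 + 3 + 1 + 1 + 3 + 3 + 1 = 16.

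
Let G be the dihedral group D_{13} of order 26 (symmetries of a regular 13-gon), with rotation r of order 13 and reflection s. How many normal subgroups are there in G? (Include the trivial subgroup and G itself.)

3

G has 16 subgroups. Checking conjugation-invariance by order — order 1: 1/1 normal; order 2: 0/13 normal; order 13: 1/1 normal; order 26: 1/1 normal.
Total normal subgroups: 3.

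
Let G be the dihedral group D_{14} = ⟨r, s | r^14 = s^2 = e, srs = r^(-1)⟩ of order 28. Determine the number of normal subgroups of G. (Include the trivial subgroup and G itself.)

7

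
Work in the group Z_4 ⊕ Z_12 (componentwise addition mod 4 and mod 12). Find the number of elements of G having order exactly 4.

12

An element (a,b) has order lcm(ord(a), ord(b)); count pairs with lcm equal to 4.
Enumerating gives 12 such elements.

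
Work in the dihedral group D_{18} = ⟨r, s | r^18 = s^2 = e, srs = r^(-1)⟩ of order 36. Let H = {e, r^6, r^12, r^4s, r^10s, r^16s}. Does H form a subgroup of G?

Yes

|H| = 6 divides |G| = 36, consistent with Lagrange.
H contains the identity, every element's inverse is in H, and H is closed under ·: it is a subgroup.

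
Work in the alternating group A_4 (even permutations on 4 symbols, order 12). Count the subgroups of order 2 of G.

3

|G| = 12 and 2 | 12, so subgroups of order 2 are possible by Lagrange.
The subgroups of order 2 are: {e, (1 2)(3 4)}; {e, (1 3)(2 4)}; {e, (1 4)(2 3)}.
So G has 3 subgroups of order 2.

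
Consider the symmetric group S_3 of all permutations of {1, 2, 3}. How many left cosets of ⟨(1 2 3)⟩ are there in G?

|⟨(1 2 3)⟩| = 3 and |G| = 6.
By Lagrange, [G : H] = |G|/|H| = 6/3 = 2.

2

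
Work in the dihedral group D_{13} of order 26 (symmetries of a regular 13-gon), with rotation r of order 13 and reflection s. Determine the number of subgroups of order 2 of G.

13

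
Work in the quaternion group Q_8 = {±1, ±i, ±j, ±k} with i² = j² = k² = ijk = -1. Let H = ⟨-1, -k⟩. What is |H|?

4

|⟨-1⟩| = 2 and |⟨-k⟩| = 4, so |H| is a multiple of lcm(2, 4) = 4 and divides |G| = 8.
Closing under the operation: H = {1, -1, k, -k}, so |H| = 4.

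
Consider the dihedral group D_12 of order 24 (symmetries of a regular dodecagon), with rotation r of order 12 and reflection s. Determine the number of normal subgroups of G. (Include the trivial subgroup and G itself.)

G has 34 subgroups. Checking conjugation-invariance by order — order 1: 1/1 normal; order 2: 1/13 normal; order 3: 1/1 normal; order 4: 1/7 normal; order 6: 1/5 normal; order 8: 0/3 normal; order 12: 3/3 normal; order 24: 1/1 normal.
Total normal subgroups: 9.

9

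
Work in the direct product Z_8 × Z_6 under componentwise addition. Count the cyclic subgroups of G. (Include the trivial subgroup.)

Group the elements of G by the cyclic subgroup they generate; each cyclic subgroup of order d accounts for φ(d) elements.
Cyclic subgroups by order — order 1: 1; order 2: 3; order 3: 1; order 4: 2; order 6: 3; order 8: 2; order 12: 2; order 24: 2.
Total: 16.

16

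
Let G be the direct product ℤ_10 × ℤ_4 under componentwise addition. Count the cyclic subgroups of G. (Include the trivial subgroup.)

12

Group the elements of G by the cyclic subgroup they generate; each cyclic subgroup of order d accounts for φ(d) elements.
Cyclic subgroups by order — order 1: 1; order 2: 3; order 4: 2; order 5: 1; order 10: 3; order 20: 2.
Total: 12.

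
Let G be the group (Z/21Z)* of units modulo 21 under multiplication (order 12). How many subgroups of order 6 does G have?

|G| = 12 and 6 | 12, so subgroups of order 6 are possible by Lagrange.
The subgroups of order 6 are: {1, 4, 10, 13, 16, 19}; {1, 2, 4, 8, 11, 16}; {1, 4, 5, 16, 17, 20}.
So G has 3 subgroups of order 6.

3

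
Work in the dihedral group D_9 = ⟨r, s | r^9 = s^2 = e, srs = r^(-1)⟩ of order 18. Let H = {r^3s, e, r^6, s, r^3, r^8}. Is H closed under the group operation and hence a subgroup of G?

No

r^8 ∈ H but its inverse r ∉ H, so H is not a subgroup.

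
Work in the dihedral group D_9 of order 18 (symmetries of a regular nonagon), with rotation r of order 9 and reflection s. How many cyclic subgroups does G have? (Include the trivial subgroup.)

A cyclic subgroup of order d is generated by each of its φ(d) elements of order d, so the cyclic subgroups of order d number (#elements of order d)/φ(d).
Cyclic subgroups by order — order 1: 1; order 2: 9; order 3: 1; order 9: 1.
Total: 12.

12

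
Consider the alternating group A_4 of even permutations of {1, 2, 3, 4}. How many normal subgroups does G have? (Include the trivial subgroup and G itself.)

3

G has 10 subgroups. Checking conjugation-invariance by order — order 1: 1/1 normal; order 2: 0/3 normal; order 3: 0/4 normal; order 4: 1/1 normal; order 12: 1/1 normal.
Total normal subgroups: 3.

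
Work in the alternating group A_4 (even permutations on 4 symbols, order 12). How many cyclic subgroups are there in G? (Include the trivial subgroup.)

8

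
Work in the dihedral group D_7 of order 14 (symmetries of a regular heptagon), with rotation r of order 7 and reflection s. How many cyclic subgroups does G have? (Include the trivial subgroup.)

A cyclic subgroup of order d is generated by each of its φ(d) elements of order d, so the cyclic subgroups of order d number (#elements of order d)/φ(d).
Cyclic subgroups by order — order 1: 1; order 2: 7; order 7: 1.
Total: 9.

9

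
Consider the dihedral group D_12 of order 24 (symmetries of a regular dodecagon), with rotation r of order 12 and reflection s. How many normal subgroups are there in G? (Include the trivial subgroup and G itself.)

9

G has 34 subgroups. Checking conjugation-invariance by order — order 1: 1/1 normal; order 2: 1/13 normal; order 3: 1/1 normal; order 4: 1/7 normal; order 6: 1/5 normal; order 8: 0/3 normal; order 12: 3/3 normal; order 24: 1/1 normal.
Total normal subgroups: 9.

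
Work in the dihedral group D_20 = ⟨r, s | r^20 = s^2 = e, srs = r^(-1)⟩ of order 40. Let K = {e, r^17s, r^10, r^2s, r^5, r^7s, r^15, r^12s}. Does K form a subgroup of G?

Yes

|K| = 8 divides |G| = 40, consistent with Lagrange.
K contains the identity, every element's inverse is in K, and K is closed under ·: it is a subgroup.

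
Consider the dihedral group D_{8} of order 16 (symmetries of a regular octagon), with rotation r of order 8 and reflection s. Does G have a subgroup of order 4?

4 | 16. A subgroup of order 4 is {e, r^2, r^4, r^6}.

Yes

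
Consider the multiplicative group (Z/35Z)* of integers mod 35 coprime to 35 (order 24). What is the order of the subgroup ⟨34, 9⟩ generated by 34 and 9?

12

|⟨34⟩| = 2 and |⟨9⟩| = 6, so |H| is a multiple of lcm(2, 6) = 6 and divides |G| = 24.
Closing under the operation: H = {1, 4, 6, 9, 11, 16, 19, 24, 26, 29, 31, 34}, so |H| = 12.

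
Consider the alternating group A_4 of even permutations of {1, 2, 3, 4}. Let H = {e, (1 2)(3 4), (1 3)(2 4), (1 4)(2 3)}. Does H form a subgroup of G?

Yes

|H| = 4 divides |G| = 12, consistent with Lagrange.
H contains the identity, every element's inverse is in H, and H is closed under ∘: it is a subgroup.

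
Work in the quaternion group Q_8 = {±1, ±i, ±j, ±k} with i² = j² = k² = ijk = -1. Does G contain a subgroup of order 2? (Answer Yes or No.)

Yes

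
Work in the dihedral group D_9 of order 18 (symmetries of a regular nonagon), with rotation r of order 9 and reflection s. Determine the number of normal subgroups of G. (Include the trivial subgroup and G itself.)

G has 16 subgroups. Checking conjugation-invariance by order — order 1: 1/1 normal; order 2: 0/9 normal; order 3: 1/1 normal; order 6: 0/3 normal; order 9: 1/1 normal; order 18: 1/1 normal.
Total normal subgroups: 4.

4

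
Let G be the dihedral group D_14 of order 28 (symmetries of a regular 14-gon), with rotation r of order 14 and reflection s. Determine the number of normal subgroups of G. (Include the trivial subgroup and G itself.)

G has 28 subgroups. Checking conjugation-invariance by order — order 1: 1/1 normal; order 2: 1/15 normal; order 4: 0/7 normal; order 7: 1/1 normal; order 14: 3/3 normal; order 28: 1/1 normal.
Total normal subgroups: 7.

7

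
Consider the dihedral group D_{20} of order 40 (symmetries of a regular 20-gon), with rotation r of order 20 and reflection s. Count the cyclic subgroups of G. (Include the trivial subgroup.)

26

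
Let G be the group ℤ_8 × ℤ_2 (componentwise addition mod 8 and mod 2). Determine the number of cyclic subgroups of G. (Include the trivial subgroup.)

8

Each element a generates a cyclic subgroup ⟨a⟩; distinct elements may generate the same one (a cyclic group of order d has φ(d) generators).
Cyclic subgroups by order — order 1: 1; order 2: 3; order 4: 2; order 8: 2.
Total: 8.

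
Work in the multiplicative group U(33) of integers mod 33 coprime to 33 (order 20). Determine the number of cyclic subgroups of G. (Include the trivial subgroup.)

8

A cyclic subgroup of order d is generated by each of its φ(d) elements of order d, so the cyclic subgroups of order d number (#elements of order d)/φ(d).
Cyclic subgroups by order — order 1: 1; order 2: 3; order 5: 1; order 10: 3.
Total: 8.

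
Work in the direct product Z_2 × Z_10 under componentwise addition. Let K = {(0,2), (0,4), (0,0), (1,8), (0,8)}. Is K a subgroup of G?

(0,4) ∈ K but its inverse (0,6) ∉ K, so K is not a subgroup.

No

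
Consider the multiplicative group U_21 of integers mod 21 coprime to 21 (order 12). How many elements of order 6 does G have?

6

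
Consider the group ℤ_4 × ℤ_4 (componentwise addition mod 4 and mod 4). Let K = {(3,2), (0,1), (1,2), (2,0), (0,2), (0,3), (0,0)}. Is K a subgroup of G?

No

|K| = 7 does not divide |G| = 16, so by Lagrange K is not a subgroup.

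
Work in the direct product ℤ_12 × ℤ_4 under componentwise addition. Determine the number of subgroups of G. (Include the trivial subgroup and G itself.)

30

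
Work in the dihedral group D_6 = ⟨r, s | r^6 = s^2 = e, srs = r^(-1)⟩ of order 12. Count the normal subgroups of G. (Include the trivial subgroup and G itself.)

7

G has 16 subgroups. Checking conjugation-invariance by order — order 1: 1/1 normal; order 2: 1/7 normal; order 3: 1/1 normal; order 4: 0/3 normal; order 6: 3/3 normal; order 12: 1/1 normal.
Total normal subgroups: 7.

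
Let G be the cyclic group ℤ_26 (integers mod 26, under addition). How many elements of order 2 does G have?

In a cyclic group of order 26, the number of elements of order d (for d | 26) is φ(d).
φ(2) = 1.

1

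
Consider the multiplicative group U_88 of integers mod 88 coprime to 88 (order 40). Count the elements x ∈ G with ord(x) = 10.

28

Enumerating element orders in G gives 28 elements of order 10.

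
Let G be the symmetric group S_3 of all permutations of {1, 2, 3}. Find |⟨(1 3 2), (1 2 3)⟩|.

|⟨(1 3 2)⟩| = 3 and |⟨(1 2 3)⟩| = 3, so |H| is a multiple of lcm(3, 3) = 3 and divides |G| = 6.
Closing under the operation: H = {e, (1 2 3), (1 3 2)}, so |H| = 3.

3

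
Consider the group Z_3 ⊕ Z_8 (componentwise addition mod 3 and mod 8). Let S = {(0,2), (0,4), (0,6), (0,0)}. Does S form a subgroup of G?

Yes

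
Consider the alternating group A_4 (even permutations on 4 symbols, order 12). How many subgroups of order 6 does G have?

0

|G| = 12 and 6 | 12, so subgroups of order 6 are possible by Lagrange.
Checking all subgroups of G, none has order 6.
So G has 0 subgroups of order 6.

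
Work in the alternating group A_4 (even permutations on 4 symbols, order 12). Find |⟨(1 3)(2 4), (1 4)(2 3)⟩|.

|⟨(1 3)(2 4)⟩| = 2 and |⟨(1 4)(2 3)⟩| = 2, so |H| is a multiple of lcm(2, 2) = 2 and divides |G| = 12.
Closing under the operation: H = {e, (1 2)(3 4), (1 3)(2 4), (1 4)(2 3)}, so |H| = 4.

4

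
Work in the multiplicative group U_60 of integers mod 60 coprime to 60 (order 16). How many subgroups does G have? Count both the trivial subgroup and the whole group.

27

|G| = 16, so by Lagrange every subgroup order divides 16. Divisors: 1, 2, 4, 8, 16.
Subgroups by order — order 1: 1; order 2: 7; order 4: 11; order 8: 7; order 16: 1.
Total: 1 + 7 + 11 + 7 + 1 = 27.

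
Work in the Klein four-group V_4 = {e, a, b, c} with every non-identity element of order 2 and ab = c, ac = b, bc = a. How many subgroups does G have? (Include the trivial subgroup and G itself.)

5

|G| = 4, so by Lagrange every subgroup order divides 4. Divisors: 1, 2, 4.
Subgroups by order — order 1: 1; order 2: 3; order 4: 1.
Total: 1 + 3 + 1 = 5.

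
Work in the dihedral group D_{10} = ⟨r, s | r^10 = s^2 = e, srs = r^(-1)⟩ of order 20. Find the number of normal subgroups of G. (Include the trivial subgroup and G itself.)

7

G has 22 subgroups. Checking conjugation-invariance by order — order 1: 1/1 normal; order 2: 1/11 normal; order 4: 0/5 normal; order 5: 1/1 normal; order 10: 3/3 normal; order 20: 1/1 normal.
Total normal subgroups: 7.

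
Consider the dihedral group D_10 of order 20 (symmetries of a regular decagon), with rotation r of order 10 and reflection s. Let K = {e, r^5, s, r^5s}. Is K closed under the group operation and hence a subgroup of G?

Yes

|K| = 4 divides |G| = 20, consistent with Lagrange.
K contains the identity, every element's inverse is in K, and K is closed under ·: it is a subgroup.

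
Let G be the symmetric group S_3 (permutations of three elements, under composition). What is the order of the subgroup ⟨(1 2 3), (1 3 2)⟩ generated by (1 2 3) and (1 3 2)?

|⟨(1 2 3)⟩| = 3 and |⟨(1 3 2)⟩| = 3, so |H| is a multiple of lcm(3, 3) = 3 and divides |G| = 6.
Closing under the operation: H = {e, (1 2 3), (1 3 2)}, so |H| = 3.

3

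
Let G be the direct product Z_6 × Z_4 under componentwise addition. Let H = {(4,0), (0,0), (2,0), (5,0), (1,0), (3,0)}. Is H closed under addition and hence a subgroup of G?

|H| = 6 divides |G| = 24, consistent with Lagrange.
H contains the identity, every element's inverse is in H, and H is closed under +: it is a subgroup.
In fact H = ⟨(5,0)⟩.

Yes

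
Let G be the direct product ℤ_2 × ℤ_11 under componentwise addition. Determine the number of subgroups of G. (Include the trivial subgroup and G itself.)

4

|G| = 22, so by Lagrange every subgroup order divides 22. Divisors: 1, 2, 11, 22.
Subgroups by order — order 1: 1; order 2: 1; order 11: 1; order 22: 1.
Total: 1 + 1 + 1 + 1 = 4.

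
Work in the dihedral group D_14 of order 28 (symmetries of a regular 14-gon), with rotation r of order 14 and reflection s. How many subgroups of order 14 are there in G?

3

|G| = 28 and 14 | 28, so subgroups of order 14 are possible by Lagrange.
The subgroups of order 14 are: {e, r, r^2, r^3, r^4, r^5, r^6, r^7, r^8, r^9, r^10, r^11, r^12, r^13}; {e, r^2, r^4, r^6, r^8, r^10, r^12, s, r^2s, r^4s, r^6s, r^8s, r^10s, r^12s}; {e, r^2, r^4, r^6, r^8, r^10, r^12, rs, r^3s, r^5s, r^7s, r^9s, r^11s, r^13s}.
So G has 3 subgroups of order 14.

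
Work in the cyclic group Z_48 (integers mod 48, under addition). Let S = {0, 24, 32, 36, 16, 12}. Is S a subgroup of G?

No

Closure fails: 16 + 36 = 4 ∉ S. So S is not a subgroup.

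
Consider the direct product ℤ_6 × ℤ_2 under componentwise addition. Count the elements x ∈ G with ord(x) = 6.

An element (a,b) has order lcm(ord(a), ord(b)); count pairs with lcm equal to 6.
Enumerating gives 6 such elements.

6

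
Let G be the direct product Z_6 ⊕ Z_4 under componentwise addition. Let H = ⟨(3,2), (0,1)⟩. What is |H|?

8

|⟨(3,2)⟩| = 2 and |⟨(0,1)⟩| = 4, so |H| is a multiple of lcm(2, 4) = 4 and divides |G| = 24.
Closing under the operation: H = {(0,0), (0,1), (0,2), (0,3), (3,0), (3,1), (3,2), (3,3)}, so |H| = 8.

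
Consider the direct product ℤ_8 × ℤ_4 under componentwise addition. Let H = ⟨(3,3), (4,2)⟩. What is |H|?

|⟨(3,3)⟩| = 8 and |⟨(4,2)⟩| = 2, so |H| is a multiple of lcm(8, 2) = 8 and divides |G| = 32.
Closing under the operation: H = {(0,0), (0,2), (1,1), (1,3), (2,0), (2,2), (3,1), (3,3), (4,0), (4,2), (5,1), (5,3), (6,0), (6,2), (7,1), (7,3)}, so |H| = 16.

16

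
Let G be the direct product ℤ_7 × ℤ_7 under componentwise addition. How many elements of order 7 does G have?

48

An element (a,b) has order lcm(ord(a), ord(b)); count pairs with lcm equal to 7.
Enumerating gives 48 such elements.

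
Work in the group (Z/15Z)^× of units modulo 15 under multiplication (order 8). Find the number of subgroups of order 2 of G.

3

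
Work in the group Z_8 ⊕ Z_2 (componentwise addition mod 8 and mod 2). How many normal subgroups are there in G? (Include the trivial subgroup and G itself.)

G is abelian, so every subgroup is normal.
G has 11 subgroups in total, hence 11 normal subgroups.

11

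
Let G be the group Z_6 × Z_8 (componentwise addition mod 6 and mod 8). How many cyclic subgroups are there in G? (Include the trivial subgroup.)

16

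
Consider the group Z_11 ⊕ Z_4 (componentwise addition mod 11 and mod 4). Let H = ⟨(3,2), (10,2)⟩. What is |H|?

22

|⟨(3,2)⟩| = 22 and |⟨(10,2)⟩| = 22, so |H| is a multiple of lcm(22, 22) = 22 and divides |G| = 44.
Closing under the operation: H = {(0,0), (0,2), (1,0), (1,2), (2,0), (2,2), (3,0), (3,2), (4,0), (4,2), (5,0), (5,2), (6,0), (6,2), (7,0), (7,2), (8,0), (8,2), (9,0), (9,2), (10,0), (10,2)}, so |H| = 22.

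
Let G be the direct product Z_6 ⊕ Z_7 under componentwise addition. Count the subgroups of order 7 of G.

1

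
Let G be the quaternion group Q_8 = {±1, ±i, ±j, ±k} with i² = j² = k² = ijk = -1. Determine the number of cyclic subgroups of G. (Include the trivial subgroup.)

A cyclic subgroup of order d is generated by each of its φ(d) elements of order d, so the cyclic subgroups of order d number (#elements of order d)/φ(d).
Cyclic subgroups by order — order 1: 1; order 2: 1; order 4: 3.
Total: 5.

5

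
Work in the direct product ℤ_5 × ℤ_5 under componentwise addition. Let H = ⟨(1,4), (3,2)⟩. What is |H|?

5

|⟨(1,4)⟩| = 5 and |⟨(3,2)⟩| = 5, so |H| is a multiple of lcm(5, 5) = 5 and divides |G| = 25.
Closing under the operation: H = {(0,0), (1,4), (2,3), (3,2), (4,1)}, so |H| = 5.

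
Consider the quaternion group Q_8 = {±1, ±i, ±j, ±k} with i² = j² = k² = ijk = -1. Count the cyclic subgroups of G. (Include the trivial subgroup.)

5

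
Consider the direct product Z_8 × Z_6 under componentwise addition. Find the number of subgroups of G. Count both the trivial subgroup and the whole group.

22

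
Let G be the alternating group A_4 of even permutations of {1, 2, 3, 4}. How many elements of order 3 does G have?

The elements of order 3 are: (2 3 4), (2 4 3), (1 2 3), (1 2 4), (1 3 2), (1 3 4), (1 4 2), (1 4 3).
That's 8.

8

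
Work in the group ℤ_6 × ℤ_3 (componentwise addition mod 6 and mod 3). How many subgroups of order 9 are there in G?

1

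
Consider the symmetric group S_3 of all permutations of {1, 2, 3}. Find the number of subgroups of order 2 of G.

3

|G| = 6 and 2 | 6, so subgroups of order 2 are possible by Lagrange.
The subgroups of order 2 are: {e, (1 2)}; {e, (1 3)}; {e, (2 3)}.
So G has 3 subgroups of order 2.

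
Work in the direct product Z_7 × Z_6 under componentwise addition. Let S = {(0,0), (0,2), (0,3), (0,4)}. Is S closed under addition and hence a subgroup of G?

No

|S| = 4 does not divide |G| = 42, so by Lagrange S is not a subgroup.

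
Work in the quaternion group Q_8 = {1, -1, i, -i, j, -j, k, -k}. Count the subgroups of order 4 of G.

|G| = 8 and 4 | 8, so subgroups of order 4 are possible by Lagrange.
The subgroups of order 4 are: {1, -1, i, -i}; {1, -1, j, -j}; {1, -1, k, -k}.
So G has 3 subgroups of order 4.

3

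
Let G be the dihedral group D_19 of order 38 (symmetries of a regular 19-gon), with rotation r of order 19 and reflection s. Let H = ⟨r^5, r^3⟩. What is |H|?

|⟨r^5⟩| = 19 and |⟨r^3⟩| = 19, so |H| is a multiple of lcm(19, 19) = 19 and divides |G| = 38.
Closing under the operation: H = {e, r, r^2, r^3, r^4, r^5, r^6, r^7, r^8, r^9, r^10, r^11, r^12, r^13, r^14, r^15, r^16, r^17, r^18}, so |H| = 19.

19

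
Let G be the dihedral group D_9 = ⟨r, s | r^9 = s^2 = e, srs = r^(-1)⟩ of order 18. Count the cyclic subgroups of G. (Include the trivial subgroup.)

Each element a generates a cyclic subgroup ⟨a⟩; distinct elements may generate the same one (a cyclic group of order d has φ(d) generators).
Cyclic subgroups by order — order 1: 1; order 2: 9; order 3: 1; order 9: 1.
Total: 12.

12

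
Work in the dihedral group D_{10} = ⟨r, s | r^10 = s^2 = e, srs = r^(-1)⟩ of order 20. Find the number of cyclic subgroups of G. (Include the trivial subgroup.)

A cyclic subgroup of order d is generated by each of its φ(d) elements of order d, so the cyclic subgroups of order d number (#elements of order d)/φ(d).
Cyclic subgroups by order — order 1: 1; order 2: 11; order 5: 1; order 10: 1.
Total: 14.

14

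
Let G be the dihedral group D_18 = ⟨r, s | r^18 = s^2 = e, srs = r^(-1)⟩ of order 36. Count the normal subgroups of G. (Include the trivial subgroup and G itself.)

9

G has 45 subgroups. Checking conjugation-invariance by order — order 1: 1/1 normal; order 2: 1/19 normal; order 3: 1/1 normal; order 4: 0/9 normal; order 6: 1/7 normal; order 9: 1/1 normal; order 12: 0/3 normal; order 18: 3/3 normal; order 36: 1/1 normal.
Total normal subgroups: 9.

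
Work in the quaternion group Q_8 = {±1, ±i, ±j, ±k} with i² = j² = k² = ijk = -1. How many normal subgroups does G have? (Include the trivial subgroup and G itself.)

6

G has 6 subgroups. Checking conjugation-invariance by order — order 1: 1/1 normal; order 2: 1/1 normal; order 4: 3/3 normal; order 8: 1/1 normal.
Total normal subgroups: 6.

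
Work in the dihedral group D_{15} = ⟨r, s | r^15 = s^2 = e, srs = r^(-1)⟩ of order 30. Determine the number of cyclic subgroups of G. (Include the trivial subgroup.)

Each element a generates a cyclic subgroup ⟨a⟩; distinct elements may generate the same one (a cyclic group of order d has φ(d) generators).
Cyclic subgroups by order — order 1: 1; order 2: 15; order 3: 1; order 5: 1; order 15: 1.
Total: 19.

19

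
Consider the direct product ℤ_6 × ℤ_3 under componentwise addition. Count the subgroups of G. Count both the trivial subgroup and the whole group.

12

|G| = 18, so by Lagrange every subgroup order divides 18. Divisors: 1, 2, 3, 6, 9, 18.
Subgroups by order — order 1: 1; order 2: 1; order 3: 4; order 6: 4; order 9: 1; order 18: 1.
Total: 1 + 1 + 4 + 4 + 1 + 1 = 12.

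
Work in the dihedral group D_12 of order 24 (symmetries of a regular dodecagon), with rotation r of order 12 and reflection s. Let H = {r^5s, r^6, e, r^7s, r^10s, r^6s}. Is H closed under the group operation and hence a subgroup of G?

No

Closure fails: r^7s · r^6 = rs ∉ H. So H is not a subgroup.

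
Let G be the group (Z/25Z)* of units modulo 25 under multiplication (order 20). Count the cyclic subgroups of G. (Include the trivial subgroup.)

A cyclic subgroup of order d is generated by each of its φ(d) elements of order d, so the cyclic subgroups of order d number (#elements of order d)/φ(d).
Cyclic subgroups by order — order 1: 1; order 2: 1; order 4: 1; order 5: 1; order 10: 1; order 20: 1.
Total: 6.

6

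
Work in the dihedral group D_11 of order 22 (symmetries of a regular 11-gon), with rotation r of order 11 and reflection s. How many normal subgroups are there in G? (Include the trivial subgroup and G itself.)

G has 14 subgroups. Checking conjugation-invariance by order — order 1: 1/1 normal; order 2: 0/11 normal; order 11: 1/1 normal; order 22: 1/1 normal.
Total normal subgroups: 3.

3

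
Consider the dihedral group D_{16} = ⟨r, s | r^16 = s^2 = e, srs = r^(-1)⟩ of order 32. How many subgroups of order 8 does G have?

|G| = 32 and 8 | 32, so subgroups of order 8 are possible by Lagrange.
The subgroups of order 8 are: {e, r^2, r^4, r^6, r^8, r^10, r^12, r^14}; {e, r^4, r^8, r^12, r^2s, r^6s, r^10s, r^14s}; {e, r^4, r^8, r^12, r^3s, r^7s, r^11s, r^15s}; {e, r^4, r^8, r^12, s, r^4s, r^8s, r^12s}; … (5 in all).
So G has 5 subgroups of order 8.

5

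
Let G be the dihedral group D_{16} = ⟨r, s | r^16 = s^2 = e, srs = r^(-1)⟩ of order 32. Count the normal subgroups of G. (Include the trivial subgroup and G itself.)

8

G has 36 subgroups. Checking conjugation-invariance by order — order 1: 1/1 normal; order 2: 1/17 normal; order 4: 1/9 normal; order 8: 1/5 normal; order 16: 3/3 normal; order 32: 1/1 normal.
Total normal subgroups: 8.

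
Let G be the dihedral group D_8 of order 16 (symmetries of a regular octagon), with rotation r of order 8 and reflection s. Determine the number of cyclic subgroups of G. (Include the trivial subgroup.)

Group the elements of G by the cyclic subgroup they generate; each cyclic subgroup of order d accounts for φ(d) elements.
Cyclic subgroups by order — order 1: 1; order 2: 9; order 4: 1; order 8: 1.
Total: 12.

12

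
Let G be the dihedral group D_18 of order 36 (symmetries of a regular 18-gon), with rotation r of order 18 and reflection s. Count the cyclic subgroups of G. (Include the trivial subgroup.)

24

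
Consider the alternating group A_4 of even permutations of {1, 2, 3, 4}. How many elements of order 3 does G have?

8

The elements of order 3 are: (2 3 4), (2 4 3), (1 2 3), (1 2 4), (1 3 2), (1 3 4), (1 4 2), (1 4 3).
That's 8.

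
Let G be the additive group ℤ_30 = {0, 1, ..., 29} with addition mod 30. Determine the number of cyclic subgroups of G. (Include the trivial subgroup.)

Group the elements of G by the cyclic subgroup they generate; each cyclic subgroup of order d accounts for φ(d) elements.
Cyclic subgroups by order — order 1: 1; order 2: 1; order 3: 1; order 5: 1; order 6: 1; order 10: 1; order 15: 1; order 30: 1.
Total: 8.

8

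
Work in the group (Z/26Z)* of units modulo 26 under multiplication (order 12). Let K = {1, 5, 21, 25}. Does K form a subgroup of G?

Yes

|K| = 4 divides |G| = 12, consistent with Lagrange.
K contains the identity, every element's inverse is in K, and K is closed under ·: it is a subgroup.
In fact K = ⟨21⟩.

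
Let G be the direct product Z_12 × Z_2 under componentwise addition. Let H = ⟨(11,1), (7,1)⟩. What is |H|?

|⟨(11,1)⟩| = 12 and |⟨(7,1)⟩| = 12, so |H| is a multiple of lcm(12, 12) = 12 and divides |G| = 24.
Closing under the operation: H = {(0,0), (1,1), (2,0), (3,1), (4,0), (5,1), (6,0), (7,1), (8,0), (9,1), (10,0), (11,1)}, so |H| = 12.

12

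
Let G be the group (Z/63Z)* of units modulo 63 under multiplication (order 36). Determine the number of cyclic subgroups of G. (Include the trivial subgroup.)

Group the elements of G by the cyclic subgroup they generate; each cyclic subgroup of order d accounts for φ(d) elements.
Cyclic subgroups by order — order 1: 1; order 2: 3; order 3: 4; order 6: 12.
Total: 20.

20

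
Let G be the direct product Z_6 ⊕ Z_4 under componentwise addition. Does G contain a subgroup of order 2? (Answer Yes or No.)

2 | 24. A subgroup of order 2 is {(0,0), (0,2)}.

Yes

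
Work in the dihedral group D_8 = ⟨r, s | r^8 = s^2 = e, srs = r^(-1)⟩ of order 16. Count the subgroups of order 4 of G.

5

|G| = 16 and 4 | 16, so subgroups of order 4 are possible by Lagrange.
The subgroups of order 4 are: {e, r^2, r^4, r^6}; {e, r^4, r^2s, r^6s}; {e, r^4, r^3s, r^7s}; {e, r^4, s, r^4s}; … (5 in all).
So G has 5 subgroups of order 4.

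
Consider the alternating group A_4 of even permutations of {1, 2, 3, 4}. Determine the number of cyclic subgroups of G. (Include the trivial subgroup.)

A cyclic subgroup of order d is generated by each of its φ(d) elements of order d, so the cyclic subgroups of order d number (#elements of order d)/φ(d).
Cyclic subgroups by order — order 1: 1; order 2: 3; order 3: 4.
Total: 8.

8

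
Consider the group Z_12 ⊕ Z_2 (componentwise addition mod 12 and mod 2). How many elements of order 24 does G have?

An element (a,b) has order lcm(ord(a), ord(b)); count pairs with lcm equal to 24.
Enumerating gives 0 such elements.

0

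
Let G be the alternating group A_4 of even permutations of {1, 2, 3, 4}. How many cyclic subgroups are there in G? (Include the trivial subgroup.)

8

A cyclic subgroup of order d is generated by each of its φ(d) elements of order d, so the cyclic subgroups of order d number (#elements of order d)/φ(d).
Cyclic subgroups by order — order 1: 1; order 2: 3; order 3: 4.
Total: 8.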